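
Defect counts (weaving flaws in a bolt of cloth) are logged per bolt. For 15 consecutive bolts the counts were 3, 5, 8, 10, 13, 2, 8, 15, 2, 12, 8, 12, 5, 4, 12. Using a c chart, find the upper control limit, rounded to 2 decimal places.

c̄ = (3 + 5 + 8 + 10 + 13 + 2 + 8 + 15 + 2 + 12 + 8 + 12 + 5 + 4 + 12) / 15 = 119 / 15 = 7.9333
UCL = c̄ + 3√c̄ = 7.9333 + 3 × √7.9333 = 7.9333 + 3 × 2.8166 = 16.3832

16.38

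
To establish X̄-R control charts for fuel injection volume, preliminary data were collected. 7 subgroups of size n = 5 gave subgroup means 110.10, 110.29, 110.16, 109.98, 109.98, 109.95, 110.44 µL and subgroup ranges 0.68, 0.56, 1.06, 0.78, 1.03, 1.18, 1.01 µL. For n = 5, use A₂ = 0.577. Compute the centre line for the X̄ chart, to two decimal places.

110.13

X̄̄ = (110.10 + 110.29 + 110.16 + 109.98 + 109.98 + 109.95 + 110.44) / 7 = 770.9000 / 7 = 110.1286
CL = X̄̄ = 110.1286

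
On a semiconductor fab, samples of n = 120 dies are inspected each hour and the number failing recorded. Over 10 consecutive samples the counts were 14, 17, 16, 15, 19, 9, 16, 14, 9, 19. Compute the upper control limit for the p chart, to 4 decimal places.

0.2134

p̄ = Σdᵢ / (k·n) = 148 / (10 × 120) = 0.12333
UCL = p̄ + 3·√(p̄(1−p̄)/n) = 0.12333 + 3 × √(0.12333×0.87667/120) = 0.12333 + 3 × 0.03002 = 0.21338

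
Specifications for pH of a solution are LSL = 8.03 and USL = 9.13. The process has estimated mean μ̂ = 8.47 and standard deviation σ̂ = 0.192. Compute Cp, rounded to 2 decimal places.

0.95

Cp = (USL − LSL) / (6σ̂) = (9.13 − 8.03) / (6 × 0.192) = 1.1000 / 1.1520 = 0.9549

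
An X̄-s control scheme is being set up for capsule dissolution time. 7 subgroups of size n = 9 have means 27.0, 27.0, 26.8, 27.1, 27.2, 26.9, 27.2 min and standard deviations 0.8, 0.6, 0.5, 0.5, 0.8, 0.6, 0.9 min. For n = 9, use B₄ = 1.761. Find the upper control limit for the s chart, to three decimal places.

s̄ = (0.8 + 0.6 + 0.5 + 0.5 + 0.8 + 0.6 + 0.9) / 7 = 0.6714
UCL_s = B₄·s̄ = 1.761 × 0.6714 = 1.1824

1.182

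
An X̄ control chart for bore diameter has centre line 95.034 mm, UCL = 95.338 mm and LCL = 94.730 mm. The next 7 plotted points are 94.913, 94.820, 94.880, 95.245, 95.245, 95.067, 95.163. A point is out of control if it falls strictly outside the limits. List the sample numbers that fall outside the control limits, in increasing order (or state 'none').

All 7 points lie within [94.730, 95.338].

none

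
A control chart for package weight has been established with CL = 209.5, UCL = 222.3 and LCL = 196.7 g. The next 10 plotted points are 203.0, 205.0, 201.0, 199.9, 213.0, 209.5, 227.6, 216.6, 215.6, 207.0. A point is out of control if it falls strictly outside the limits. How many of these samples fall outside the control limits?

1

Compare each point to [196.7, 222.3]: sample 7 = 227.6 > UCL.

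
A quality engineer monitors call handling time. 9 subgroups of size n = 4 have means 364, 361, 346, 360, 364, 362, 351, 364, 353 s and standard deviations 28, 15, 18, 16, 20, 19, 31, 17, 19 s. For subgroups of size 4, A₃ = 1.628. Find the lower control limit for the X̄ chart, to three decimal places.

X̄̄ = (364 + 361 + 346 + 360 + 364 + 362 + 351 + 364 + 353) / 9 = 358.3333
s̄ = (28 + 15 + 18 + 16 + 20 + 19 + 31 + 17 + 19) / 9 = 20.3333
LCL = X̄̄ − A₃·s̄ = 358.3333 − 1.628 × 20.3333 = 325.2307

325.231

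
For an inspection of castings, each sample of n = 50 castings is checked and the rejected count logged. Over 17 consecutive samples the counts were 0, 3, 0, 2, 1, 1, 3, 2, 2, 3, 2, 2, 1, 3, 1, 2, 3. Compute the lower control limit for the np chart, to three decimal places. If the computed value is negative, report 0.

p̄ = Σdᵢ / (k·n) = 31 / (17 × 50) = 0.03647
LCL = np̄ − 3·√(np̄(1−p̄)) = 1.8235 − 3 × 1.3255 = -2.1531 → 0 (negative, so LCL = 0)

0.000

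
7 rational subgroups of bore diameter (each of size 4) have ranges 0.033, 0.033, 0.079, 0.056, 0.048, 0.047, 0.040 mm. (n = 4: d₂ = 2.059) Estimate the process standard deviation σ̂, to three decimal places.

0.023

R̄ = (0.033 + 0.033 + 0.079 + 0.056 + 0.048 + 0.047 + 0.040) / 7 = 0.0480
σ̂ = R̄ / d₂ = 0.0480 / 2.059 = 0.0233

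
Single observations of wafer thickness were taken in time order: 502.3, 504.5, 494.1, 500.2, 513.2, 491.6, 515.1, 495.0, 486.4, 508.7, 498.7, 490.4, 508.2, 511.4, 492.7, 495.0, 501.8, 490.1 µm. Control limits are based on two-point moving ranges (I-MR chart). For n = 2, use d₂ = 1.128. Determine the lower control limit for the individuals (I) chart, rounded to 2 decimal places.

X̄ = (502.3 + 504.5 + 494.1 + 500.2 + 513.2 + 491.6 + 515.1 + 495.0 + 486.4 + 508.7 + 498.7 + 490.4 + 508.2 + 511.4 + 492.7 + 495.0 + 501.8 + 490.1) / 18 = 499.9667
Moving ranges: 2.2, 10.4, 6.1, 13.0, 21.6, 23.5, 20.1, 8.6, 22.3, 10.0, 8.3, 17.8, 3.2, 18.7, 2.3, 6.8, 11.7; M̄R̄ = 206.6000 / 17 = 12.1529
LCL = X̄ − 3·M̄R̄/d₂ = 499.9667 − 3 × 12.1529 / 1.128 = 467.6450

467.65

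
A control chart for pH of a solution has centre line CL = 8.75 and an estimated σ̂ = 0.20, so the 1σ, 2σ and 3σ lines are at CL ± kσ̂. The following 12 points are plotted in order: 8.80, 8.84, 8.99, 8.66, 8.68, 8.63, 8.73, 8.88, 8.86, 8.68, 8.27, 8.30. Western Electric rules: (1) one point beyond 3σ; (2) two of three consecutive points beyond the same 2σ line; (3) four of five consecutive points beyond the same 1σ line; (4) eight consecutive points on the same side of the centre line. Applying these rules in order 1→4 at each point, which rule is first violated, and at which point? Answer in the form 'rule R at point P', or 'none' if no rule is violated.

Zone of each point (C = within 1σ̂, B = 1σ̂–2σ̂, A = 2σ̂–3σ̂, * = beyond 3σ̂; sign = side of CL): 1:+C, 2:+C, 3:+B, 4:-C, 5:-C, 6:-C, 7:-C, 8:+C, 9:+C, 10:-C, 11:-A, 12:-A
Rule 2 (two of three consecutive points beyond the same 2σ limit) is satisfied at point 12.

rule 2 at point 12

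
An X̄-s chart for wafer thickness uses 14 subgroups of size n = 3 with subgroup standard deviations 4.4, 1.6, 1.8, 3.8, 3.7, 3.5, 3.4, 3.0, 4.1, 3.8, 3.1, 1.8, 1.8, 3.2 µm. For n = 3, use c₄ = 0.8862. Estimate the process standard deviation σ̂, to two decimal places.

s̄ = (4.4 + 1.6 + 1.8 + 3.8 + 3.7 + 3.5 + 3.4 + 3.0 + 4.1 + 3.8 + 3.1 + 1.8 + 1.8 + 3.2) / 14 = 3.0714
σ̂ = s̄ / c₄ = 3.0714 / 0.8862 = 3.4658

3.47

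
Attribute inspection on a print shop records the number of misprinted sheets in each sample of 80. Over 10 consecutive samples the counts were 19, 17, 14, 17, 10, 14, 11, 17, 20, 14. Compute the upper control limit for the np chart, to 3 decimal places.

25.853

p̄ = Σdᵢ / (k·n) = 153 / (10 × 80) = 0.19125
UCL = np̄ + 3·√(np̄(1−p̄)) = 15.3000 + 3 × √(15.3000×0.80875) = 15.3000 + 3 × 3.5177 = 25.8530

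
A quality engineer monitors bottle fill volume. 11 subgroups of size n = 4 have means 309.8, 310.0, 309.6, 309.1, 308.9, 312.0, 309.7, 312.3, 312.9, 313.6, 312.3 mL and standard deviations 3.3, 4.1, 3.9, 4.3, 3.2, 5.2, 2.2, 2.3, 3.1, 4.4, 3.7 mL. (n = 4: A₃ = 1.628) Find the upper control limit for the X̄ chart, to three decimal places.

316.803

X̄̄ = (309.8 + 310.0 + 309.6 + 309.1 + 308.9 + 312.0 + 309.7 + 312.3 + 312.9 + 313.6 + 312.3) / 11 = 310.9273
s̄ = (3.3 + 4.1 + 3.9 + 4.3 + 3.2 + 5.2 + 2.2 + 2.3 + 3.1 + 4.4 + 3.7) / 11 = 3.6091
UCL = X̄̄ + A₃·s̄ = 310.9273 + 1.628 × 3.6091 = 316.8029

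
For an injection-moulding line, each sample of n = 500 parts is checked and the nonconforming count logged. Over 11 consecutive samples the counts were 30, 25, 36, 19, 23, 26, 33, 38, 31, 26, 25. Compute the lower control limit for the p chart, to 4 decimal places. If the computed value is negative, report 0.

p̄ = Σdᵢ / (k·n) = 312 / (11 × 500) = 0.05673
LCL = p̄ − 3·√(p̄(1−p̄)/n) = 0.05673 − 3 × 0.01034 = 0.02569

0.0257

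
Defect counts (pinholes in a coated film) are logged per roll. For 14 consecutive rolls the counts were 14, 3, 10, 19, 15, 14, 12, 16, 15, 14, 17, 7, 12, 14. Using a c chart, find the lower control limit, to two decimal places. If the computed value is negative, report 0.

c̄ = (14 + 3 + 10 + 19 + 15 + 14 + 12 + 16 + 15 + 14 + 17 + 7 + 12 + 14) / 14 = 182 / 14 = 13.0000
LCL = c̄ − 3√c̄ = 13.0000 − 3 × 3.6056 = 2.1833

2.18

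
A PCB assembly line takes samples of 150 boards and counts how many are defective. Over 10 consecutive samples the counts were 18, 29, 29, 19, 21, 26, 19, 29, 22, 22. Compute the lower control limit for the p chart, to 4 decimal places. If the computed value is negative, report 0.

p̄ = Σdᵢ / (k·n) = 234 / (10 × 150) = 0.15600
LCL = p̄ − 3·√(p̄(1−p̄)/n) = 0.15600 − 3 × 0.02963 = 0.06712

0.0671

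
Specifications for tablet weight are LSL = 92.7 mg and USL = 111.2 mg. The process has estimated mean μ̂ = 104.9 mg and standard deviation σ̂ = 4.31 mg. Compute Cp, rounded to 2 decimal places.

0.72

Cp = (USL − LSL) / (6σ̂) = (111.2 − 92.7) / (6 × 4.31) = 18.5000 / 25.8600 = 0.7154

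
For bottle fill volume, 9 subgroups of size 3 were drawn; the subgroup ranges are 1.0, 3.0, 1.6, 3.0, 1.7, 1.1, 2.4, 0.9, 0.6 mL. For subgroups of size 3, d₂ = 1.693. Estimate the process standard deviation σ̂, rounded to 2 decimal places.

1.00

R̄ = (1.0 + 3.0 + 1.6 + 3.0 + 1.7 + 1.1 + 2.4 + 0.9 + 0.6) / 9 = 1.7000
σ̂ = R̄ / d₂ = 1.7000 / 1.693 = 1.0041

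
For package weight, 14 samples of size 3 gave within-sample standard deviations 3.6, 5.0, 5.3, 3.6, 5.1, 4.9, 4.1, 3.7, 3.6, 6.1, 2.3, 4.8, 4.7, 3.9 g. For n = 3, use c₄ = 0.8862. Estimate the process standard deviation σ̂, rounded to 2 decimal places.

4.89

s̄ = (3.6 + 5.0 + 5.3 + 3.6 + 5.1 + 4.9 + 4.1 + 3.7 + 3.6 + 6.1 + 2.3 + 4.8 + 4.7 + 3.9) / 14 = 4.3357
σ̂ = s̄ / c₄ = 4.3357 / 0.8862 = 4.8925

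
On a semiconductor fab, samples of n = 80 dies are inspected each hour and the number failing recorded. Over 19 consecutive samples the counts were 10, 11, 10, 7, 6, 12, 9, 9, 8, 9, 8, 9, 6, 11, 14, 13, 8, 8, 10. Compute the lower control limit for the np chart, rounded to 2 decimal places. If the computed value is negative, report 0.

p̄ = Σdᵢ / (k·n) = 178 / (19 × 80) = 0.11711
LCL = np̄ − 3·√(np̄(1−p̄)) = 9.3684 − 3 × 2.8760 = 0.7404

0.74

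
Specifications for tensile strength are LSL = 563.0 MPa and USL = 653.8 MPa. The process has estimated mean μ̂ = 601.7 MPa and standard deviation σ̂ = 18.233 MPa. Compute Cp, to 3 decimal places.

0.830

Cp = (USL − LSL) / (6σ̂) = (653.8 − 563.0) / (6 × 18.233) = 90.8000 / 109.3980 = 0.8300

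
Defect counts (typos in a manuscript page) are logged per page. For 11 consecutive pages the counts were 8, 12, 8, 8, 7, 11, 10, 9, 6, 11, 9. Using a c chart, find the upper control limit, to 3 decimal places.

c̄ = (8 + 12 + 8 + 8 + 7 + 11 + 10 + 9 + 6 + 11 + 9) / 11 = 99 / 11 = 9.0000
UCL = c̄ + 3√c̄ = 9.0000 + 3 × √9.0000 = 9.0000 + 3 × 3.0000 = 18.0000

18.000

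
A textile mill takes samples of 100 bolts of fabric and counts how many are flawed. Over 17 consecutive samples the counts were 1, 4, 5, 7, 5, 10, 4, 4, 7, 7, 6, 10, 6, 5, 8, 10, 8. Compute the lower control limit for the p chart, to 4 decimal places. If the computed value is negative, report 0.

p̄ = Σdᵢ / (k·n) = 107 / (17 × 100) = 0.06294
LCL = p̄ − 3·√(p̄(1−p̄)/n) = 0.06294 − 3 × 0.02429 = -0.00992 → 0 (negative, so LCL = 0)

0.0000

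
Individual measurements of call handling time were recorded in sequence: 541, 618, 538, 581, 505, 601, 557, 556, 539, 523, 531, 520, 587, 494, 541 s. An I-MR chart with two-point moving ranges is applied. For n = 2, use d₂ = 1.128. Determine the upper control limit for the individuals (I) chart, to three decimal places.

677.219

X̄ = (541 + 618 + 538 + 581 + 505 + 601 + 557 + 556 + 539 + 523 + 531 + 520 + 587 + 494 + 541) / 15 = 548.8000
Moving ranges: 77, 80, 43, 76, 96, 44, 1, 17, 16, 8, 11, 67, 93, 47; M̄R̄ = 676.0000 / 14 = 48.2857
UCL = X̄ + 3·M̄R̄/d₂ = 548.8000 + 3 × 48.2857 / 1.128 = 677.2195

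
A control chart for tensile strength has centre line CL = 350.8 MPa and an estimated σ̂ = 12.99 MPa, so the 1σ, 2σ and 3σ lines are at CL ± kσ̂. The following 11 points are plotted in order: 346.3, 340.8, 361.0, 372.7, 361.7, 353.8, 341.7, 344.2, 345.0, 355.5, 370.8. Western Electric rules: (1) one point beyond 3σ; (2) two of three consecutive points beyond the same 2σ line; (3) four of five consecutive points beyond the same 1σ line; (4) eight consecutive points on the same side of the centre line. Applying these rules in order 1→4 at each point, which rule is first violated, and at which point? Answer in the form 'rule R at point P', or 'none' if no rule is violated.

none

Zone of each point (C = within 1σ̂, B = 1σ̂–2σ̂, A = 2σ̂–3σ̂, * = beyond 3σ̂; sign = side of CL): 1:-C, 2:-C, 3:+C, 4:+B, 5:+C, 6:+C, 7:-C, 8:-C, 9:-C, 10:+C, 11:+B
No rule fires across all 11 points.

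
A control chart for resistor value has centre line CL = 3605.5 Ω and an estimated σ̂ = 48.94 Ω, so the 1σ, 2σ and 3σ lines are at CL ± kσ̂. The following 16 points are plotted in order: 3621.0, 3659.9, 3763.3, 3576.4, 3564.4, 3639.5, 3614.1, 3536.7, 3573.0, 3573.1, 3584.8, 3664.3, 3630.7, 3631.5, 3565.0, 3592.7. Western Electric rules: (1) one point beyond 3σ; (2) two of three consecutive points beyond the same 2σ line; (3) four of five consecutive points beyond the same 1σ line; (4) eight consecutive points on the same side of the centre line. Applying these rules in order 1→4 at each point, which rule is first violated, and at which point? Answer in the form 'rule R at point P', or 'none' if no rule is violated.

Zone of each point (C = within 1σ̂, B = 1σ̂–2σ̂, A = 2σ̂–3σ̂, * = beyond 3σ̂; sign = side of CL): 1:+C, 2:+B, 3:+*, 4:-C, 5:-C, 6:+C, 7:+C, 8:-B, 9:-C, 10:-C, 11:-C, 12:+B, 13:+C, 14:+C, 15:-C, 16:-C
Rule 1 (one point beyond the 3σ limits) is satisfied at point 3.

rule 1 at point 3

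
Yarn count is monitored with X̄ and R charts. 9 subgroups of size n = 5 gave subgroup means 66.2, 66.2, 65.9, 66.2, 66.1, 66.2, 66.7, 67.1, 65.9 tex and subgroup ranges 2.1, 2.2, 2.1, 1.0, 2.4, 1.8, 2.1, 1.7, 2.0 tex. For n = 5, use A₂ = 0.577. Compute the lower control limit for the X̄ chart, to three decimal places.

65.162

X̄̄ = (66.2 + 66.2 + 65.9 + 66.2 + 66.1 + 66.2 + 66.7 + 67.1 + 65.9) / 9 = 596.5000 / 9 = 66.2778
R̄ = (2.1 + 2.2 + 2.1 + 1.0 + 2.4 + 1.8 + 2.1 + 1.7 + 2.0) / 9 = 17.4000 / 9 = 1.9333
LCL = X̄̄ − A₂·R̄ = 66.2778 − 0.577 × 1.9333 = 65.1622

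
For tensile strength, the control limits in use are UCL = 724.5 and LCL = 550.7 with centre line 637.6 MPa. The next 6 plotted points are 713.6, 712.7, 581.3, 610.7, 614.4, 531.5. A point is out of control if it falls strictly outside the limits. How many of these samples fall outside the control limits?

Compare each point to [550.7, 724.5]: sample 6 = 531.5 < LCL.

1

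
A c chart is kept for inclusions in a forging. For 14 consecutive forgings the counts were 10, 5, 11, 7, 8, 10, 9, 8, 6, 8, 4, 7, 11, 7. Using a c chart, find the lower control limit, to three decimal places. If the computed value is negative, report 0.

c̄ = (10 + 5 + 11 + 7 + 8 + 10 + 9 + 8 + 6 + 8 + 4 + 7 + 11 + 7) / 14 = 111 / 14 = 7.9286
LCL = c̄ − 3√c̄ = 7.9286 − 3 × 2.8158 = -0.5187 → 0 (cannot be negative)

0.000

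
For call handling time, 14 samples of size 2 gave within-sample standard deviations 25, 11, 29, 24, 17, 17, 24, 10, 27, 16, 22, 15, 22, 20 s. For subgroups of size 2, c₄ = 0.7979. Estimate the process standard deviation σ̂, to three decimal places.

s̄ = (25 + 11 + 29 + 24 + 17 + 17 + 24 + 10 + 27 + 16 + 22 + 15 + 22 + 20) / 14 = 19.9286
σ̂ = s̄ / c₄ = 19.9286 / 0.7979 = 24.9763

24.976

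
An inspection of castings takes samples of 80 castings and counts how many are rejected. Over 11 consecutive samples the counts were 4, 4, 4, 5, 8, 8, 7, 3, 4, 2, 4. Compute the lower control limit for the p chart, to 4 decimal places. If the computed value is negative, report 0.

p̄ = Σdᵢ / (k·n) = 53 / (11 × 80) = 0.06023
LCL = p̄ − 3·√(p̄(1−p̄)/n) = 0.06023 − 3 × 0.02660 = -0.01957 → 0 (negative, so LCL = 0)

0.0000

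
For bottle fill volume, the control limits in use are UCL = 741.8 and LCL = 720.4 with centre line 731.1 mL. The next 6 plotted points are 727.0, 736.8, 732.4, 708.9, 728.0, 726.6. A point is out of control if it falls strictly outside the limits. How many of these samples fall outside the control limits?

Compare each point to [720.4, 741.8]: sample 4 = 708.9 < LCL.

1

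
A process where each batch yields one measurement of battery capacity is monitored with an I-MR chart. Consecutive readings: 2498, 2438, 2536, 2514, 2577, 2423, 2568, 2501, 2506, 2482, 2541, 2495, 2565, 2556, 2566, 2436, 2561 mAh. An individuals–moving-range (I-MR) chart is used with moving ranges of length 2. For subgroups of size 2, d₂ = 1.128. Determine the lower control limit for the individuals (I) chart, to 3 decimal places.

2334.786

X̄ = (2498 + 2438 + 2536 + 2514 + 2577 + 2423 + 2568 + 2501 + 2506 + 2482 + 2541 + 2495 + 2565 + 2556 + 2566 + 2436 + 2561) / 17 = 2515.4706
Moving ranges: 60, 98, 22, 63, 154, 145, 67, 5, 24, 59, 46, 70, 9, 10, 130, 125; M̄R̄ = 1087.0000 / 16 = 67.9375
LCL = X̄ − 3·M̄R̄/d₂ = 2515.4706 − 3 × 67.9375 / 1.128 = 2334.7857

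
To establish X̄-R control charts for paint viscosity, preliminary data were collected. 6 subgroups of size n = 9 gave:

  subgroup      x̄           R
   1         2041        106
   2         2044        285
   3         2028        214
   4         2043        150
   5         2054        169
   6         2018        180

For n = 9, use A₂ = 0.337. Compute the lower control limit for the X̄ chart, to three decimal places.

X̄̄ = (2041 + 2044 + 2028 + 2043 + 2054 + 2018) / 6 = 12228.0000 / 6 = 2038.0000
R̄ = (106 + 285 + 214 + 150 + 169 + 180) / 6 = 1104.0000 / 6 = 184.0000
LCL = X̄̄ − A₂·R̄ = 2038.0000 − 0.337 × 184.0000 = 1975.9920

1975.992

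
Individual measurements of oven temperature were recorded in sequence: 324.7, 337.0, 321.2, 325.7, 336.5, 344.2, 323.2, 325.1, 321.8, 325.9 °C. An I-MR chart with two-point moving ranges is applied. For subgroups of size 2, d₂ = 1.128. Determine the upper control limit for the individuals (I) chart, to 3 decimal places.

352.584

X̄ = (324.7 + 337.0 + 321.2 + 325.7 + 336.5 + 344.2 + 323.2 + 325.1 + 321.8 + 325.9) / 10 = 328.5300
Moving ranges: 12.3, 15.8, 4.5, 10.8, 7.7, 21.0, 1.9, 3.3, 4.1; M̄R̄ = 81.4000 / 9 = 9.0444
UCL = X̄ + 3·M̄R̄/d₂ = 328.5300 + 3 × 9.0444 / 1.128 = 352.5844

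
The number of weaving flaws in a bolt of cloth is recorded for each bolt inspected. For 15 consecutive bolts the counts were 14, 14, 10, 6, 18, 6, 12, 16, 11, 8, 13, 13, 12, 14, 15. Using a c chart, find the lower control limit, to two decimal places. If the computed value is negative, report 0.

1.68

c̄ = (14 + 14 + 10 + 6 + 18 + 6 + 12 + 16 + 11 + 8 + 13 + 13 + 12 + 14 + 15) / 15 = 182 / 15 = 12.1333
LCL = c̄ − 3√c̄ = 12.1333 − 3 × 3.4833 = 1.6835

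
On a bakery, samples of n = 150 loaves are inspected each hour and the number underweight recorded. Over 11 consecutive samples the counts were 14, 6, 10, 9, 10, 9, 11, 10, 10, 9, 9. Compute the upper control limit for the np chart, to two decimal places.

p̄ = Σdᵢ / (k·n) = 107 / (11 × 150) = 0.06485
UCL = np̄ + 3·√(np̄(1−p̄)) = 9.7273 + 3 × √(9.7273×0.93515) = 9.7273 + 3 × 3.0160 = 18.7754

18.78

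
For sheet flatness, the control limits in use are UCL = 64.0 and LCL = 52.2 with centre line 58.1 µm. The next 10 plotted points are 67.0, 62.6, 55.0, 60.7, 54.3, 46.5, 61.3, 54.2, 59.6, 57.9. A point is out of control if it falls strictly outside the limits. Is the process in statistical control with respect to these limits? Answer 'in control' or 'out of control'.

Compare each point to [52.2, 64.0]: sample 1 = 67.0 > UCL; sample 6 = 46.5 < LCL.

out of control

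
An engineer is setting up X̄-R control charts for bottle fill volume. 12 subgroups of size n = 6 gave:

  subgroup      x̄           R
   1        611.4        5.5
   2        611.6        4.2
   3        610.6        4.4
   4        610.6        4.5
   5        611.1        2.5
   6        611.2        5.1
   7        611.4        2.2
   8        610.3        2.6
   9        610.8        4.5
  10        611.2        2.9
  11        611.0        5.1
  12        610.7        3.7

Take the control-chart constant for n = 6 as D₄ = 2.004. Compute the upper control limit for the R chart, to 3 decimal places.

R̄ = (5.5 + 4.2 + 4.4 + 4.5 + 2.5 + 5.1 + 2.2 + 2.6 + 4.5 + 2.9 + 5.1 + 3.7) / 12 = 47.2000 / 12 = 3.9333
UCL_R = D₄·R̄ = 2.004 × 3.9333 = 7.8824

7.882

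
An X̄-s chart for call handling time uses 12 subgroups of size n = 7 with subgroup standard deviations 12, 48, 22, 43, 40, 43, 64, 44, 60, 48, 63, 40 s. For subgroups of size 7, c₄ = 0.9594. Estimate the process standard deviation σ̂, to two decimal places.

45.78

s̄ = (12 + 48 + 22 + 43 + 40 + 43 + 64 + 44 + 60 + 48 + 63 + 40) / 12 = 43.9167
σ̂ = s̄ / c₄ = 43.9167 / 0.9594 = 45.7751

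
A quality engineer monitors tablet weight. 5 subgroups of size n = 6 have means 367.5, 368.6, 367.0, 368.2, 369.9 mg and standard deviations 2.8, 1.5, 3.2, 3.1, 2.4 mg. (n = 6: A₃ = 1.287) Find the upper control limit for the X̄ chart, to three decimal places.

371.586

X̄̄ = (367.5 + 368.6 + 367.0 + 368.2 + 369.9) / 5 = 368.2400
s̄ = (2.8 + 1.5 + 3.2 + 3.1 + 2.4) / 5 = 2.6000
UCL = X̄̄ + A₃·s̄ = 368.2400 + 1.287 × 2.6000 = 371.5862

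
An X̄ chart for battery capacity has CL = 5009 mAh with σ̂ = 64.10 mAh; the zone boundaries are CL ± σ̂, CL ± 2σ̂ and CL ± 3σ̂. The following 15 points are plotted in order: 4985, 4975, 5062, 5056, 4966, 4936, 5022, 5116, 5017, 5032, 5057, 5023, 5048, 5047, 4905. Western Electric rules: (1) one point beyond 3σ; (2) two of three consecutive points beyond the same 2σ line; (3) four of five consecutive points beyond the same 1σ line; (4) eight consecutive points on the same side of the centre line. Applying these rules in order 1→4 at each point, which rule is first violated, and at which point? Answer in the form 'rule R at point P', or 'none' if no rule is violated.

Zone of each point (C = within 1σ̂, B = 1σ̂–2σ̂, A = 2σ̂–3σ̂, * = beyond 3σ̂; sign = side of CL): 1:-C, 2:-C, 3:+C, 4:+C, 5:-C, 6:-B, 7:+C, 8:+B, 9:+C, 10:+C, 11:+C, 12:+C, 13:+C, 14:+C, 15:-B
Rule 4 (eight consecutive points on the same side of the centre line) is satisfied at point 14.

rule 4 at point 14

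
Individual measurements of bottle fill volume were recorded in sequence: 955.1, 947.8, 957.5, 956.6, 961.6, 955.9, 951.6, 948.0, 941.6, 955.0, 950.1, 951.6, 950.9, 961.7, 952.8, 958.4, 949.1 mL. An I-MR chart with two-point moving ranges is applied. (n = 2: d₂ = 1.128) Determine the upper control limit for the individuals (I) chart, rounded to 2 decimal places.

X̄ = (955.1 + 947.8 + 957.5 + 956.6 + 961.6 + 955.9 + 951.6 + 948.0 + 941.6 + 955.0 + 950.1 + 951.6 + 950.9 + 961.7 + 952.8 + 958.4 + 949.1) / 17 = 953.2529
Moving ranges: 7.3, 9.7, 0.9, 5.0, 5.7, 4.3, 3.6, 6.4, 13.4, 4.9, 1.5, 0.7, 10.8, 8.9, 5.6, 9.3; M̄R̄ = 98.0000 / 16 = 6.1250
UCL = X̄ + 3·M̄R̄/d₂ = 953.2529 + 3 × 6.1250 / 1.128 = 969.5428

969.54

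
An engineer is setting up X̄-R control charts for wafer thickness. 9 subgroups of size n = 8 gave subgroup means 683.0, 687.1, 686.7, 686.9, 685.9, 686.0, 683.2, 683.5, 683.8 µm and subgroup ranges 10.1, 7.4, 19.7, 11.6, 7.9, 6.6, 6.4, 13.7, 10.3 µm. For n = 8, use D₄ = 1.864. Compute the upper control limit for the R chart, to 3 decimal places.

19.406

R̄ = (10.1 + 7.4 + 19.7 + 11.6 + 7.9 + 6.6 + 6.4 + 13.7 + 10.3) / 9 = 93.7000 / 9 = 10.4111
UCL_R = D₄·R̄ = 1.864 × 10.4111 = 19.4063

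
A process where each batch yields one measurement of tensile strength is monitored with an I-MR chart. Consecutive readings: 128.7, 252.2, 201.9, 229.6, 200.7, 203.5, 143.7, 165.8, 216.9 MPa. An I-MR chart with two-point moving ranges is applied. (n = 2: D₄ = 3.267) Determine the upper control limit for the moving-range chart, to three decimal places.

149.547

Moving ranges: 123.5, 50.3, 27.7, 28.9, 2.8, 59.8, 22.1, 51.1; M̄R̄ = 366.2000 / 8 = 45.7750
UCL_MR = D₄·M̄R̄ = 3.267 × 45.7750 = 149.5469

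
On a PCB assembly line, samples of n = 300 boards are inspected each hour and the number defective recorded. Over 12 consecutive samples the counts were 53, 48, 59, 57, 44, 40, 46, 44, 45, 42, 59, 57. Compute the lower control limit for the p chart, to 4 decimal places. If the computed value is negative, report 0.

0.1007

p̄ = Σdᵢ / (k·n) = 594 / (12 × 300) = 0.16500
LCL = p̄ − 3·√(p̄(1−p̄)/n) = 0.16500 − 3 × 0.02143 = 0.10071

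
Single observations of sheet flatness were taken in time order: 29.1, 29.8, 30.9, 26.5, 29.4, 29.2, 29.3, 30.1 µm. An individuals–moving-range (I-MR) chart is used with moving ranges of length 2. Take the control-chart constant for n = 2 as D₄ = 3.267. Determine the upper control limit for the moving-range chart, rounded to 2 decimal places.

4.76

Moving ranges: 0.7, 1.1, 4.4, 2.9, 0.2, 0.1, 0.8; M̄R̄ = 10.2000 / 7 = 1.4571
UCL_MR = D₄·M̄R̄ = 3.267 × 1.4571 = 4.7605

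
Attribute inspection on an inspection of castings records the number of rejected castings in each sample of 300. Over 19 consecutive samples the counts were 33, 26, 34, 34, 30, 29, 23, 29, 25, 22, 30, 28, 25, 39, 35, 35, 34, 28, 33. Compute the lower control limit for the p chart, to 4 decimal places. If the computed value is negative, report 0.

p̄ = Σdᵢ / (k·n) = 572 / (19 × 300) = 0.10035
LCL = p̄ − 3·√(p̄(1−p̄)/n) = 0.10035 − 3 × 0.01735 = 0.04831

0.0483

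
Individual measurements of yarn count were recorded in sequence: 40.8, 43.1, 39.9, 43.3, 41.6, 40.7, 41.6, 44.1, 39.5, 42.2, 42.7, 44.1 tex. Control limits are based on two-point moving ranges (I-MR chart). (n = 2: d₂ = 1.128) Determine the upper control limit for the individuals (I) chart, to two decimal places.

X̄ = (40.8 + 43.1 + 39.9 + 43.3 + 41.6 + 40.7 + 41.6 + 44.1 + 39.5 + 42.2 + 42.7 + 44.1) / 12 = 41.9667
Moving ranges: 2.3, 3.2, 3.4, 1.7, 0.9, 0.9, 2.5, 4.6, 2.7, 0.5, 1.4; M̄R̄ = 24.1000 / 11 = 2.1909
UCL = X̄ + 3·M̄R̄/d₂ = 41.9667 + 3 × 2.1909 / 1.128 = 47.7936

47.79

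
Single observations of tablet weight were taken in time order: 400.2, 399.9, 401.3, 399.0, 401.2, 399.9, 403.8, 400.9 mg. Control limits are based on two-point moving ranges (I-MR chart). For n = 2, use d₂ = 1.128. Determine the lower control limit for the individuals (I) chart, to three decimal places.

X̄ = (400.2 + 399.9 + 401.3 + 399.0 + 401.2 + 399.9 + 403.8 + 400.9) / 8 = 400.7750
Moving ranges: 0.3, 1.4, 2.3, 2.2, 1.3, 3.9, 2.9; M̄R̄ = 14.3000 / 7 = 2.0429
LCL = X̄ − 3·M̄R̄/d₂ = 400.7750 − 3 × 2.0429 / 1.128 = 395.3419

395.342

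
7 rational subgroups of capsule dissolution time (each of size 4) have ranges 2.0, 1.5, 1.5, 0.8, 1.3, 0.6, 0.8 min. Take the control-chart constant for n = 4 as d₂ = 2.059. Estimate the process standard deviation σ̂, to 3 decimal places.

R̄ = (2.0 + 1.5 + 1.5 + 0.8 + 1.3 + 0.6 + 0.8) / 7 = 1.2143
σ̂ = R̄ / d₂ = 1.2143 / 2.059 = 0.5897

0.590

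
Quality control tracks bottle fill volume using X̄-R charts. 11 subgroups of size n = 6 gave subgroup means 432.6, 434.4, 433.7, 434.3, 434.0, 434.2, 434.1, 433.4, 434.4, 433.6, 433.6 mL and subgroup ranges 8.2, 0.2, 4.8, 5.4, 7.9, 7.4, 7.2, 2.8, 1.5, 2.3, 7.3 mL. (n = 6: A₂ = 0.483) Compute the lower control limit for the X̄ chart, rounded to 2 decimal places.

X̄̄ = (432.6 + 434.4 + 433.7 + 434.3 + 434.0 + 434.2 + 434.1 + 433.4 + 434.4 + 433.6 + 433.6) / 11 = 4772.3000 / 11 = 433.8455
R̄ = (8.2 + 0.2 + 4.8 + 5.4 + 7.9 + 7.4 + 7.2 + 2.8 + 1.5 + 2.3 + 7.3) / 11 = 55.0000 / 11 = 5.0000
LCL = X̄̄ − A₂·R̄ = 433.8455 − 0.483 × 5.0000 = 431.4305

431.43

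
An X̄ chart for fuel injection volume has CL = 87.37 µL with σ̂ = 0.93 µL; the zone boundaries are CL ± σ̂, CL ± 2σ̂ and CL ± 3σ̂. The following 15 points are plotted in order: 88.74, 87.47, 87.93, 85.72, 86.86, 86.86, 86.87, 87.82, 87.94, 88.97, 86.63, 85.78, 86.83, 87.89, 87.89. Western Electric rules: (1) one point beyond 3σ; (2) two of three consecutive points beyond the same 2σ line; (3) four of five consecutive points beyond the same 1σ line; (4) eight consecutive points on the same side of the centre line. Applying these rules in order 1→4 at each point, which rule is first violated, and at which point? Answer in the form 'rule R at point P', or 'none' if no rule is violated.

none

Zone of each point (C = within 1σ̂, B = 1σ̂–2σ̂, A = 2σ̂–3σ̂, * = beyond 3σ̂; sign = side of CL): 1:+B, 2:+C, 3:+C, 4:-B, 5:-C, 6:-C, 7:-C, 8:+C, 9:+C, 10:+B, 11:-C, 12:-B, 13:-C, 14:+C, 15:+C
No rule fires across all 15 points.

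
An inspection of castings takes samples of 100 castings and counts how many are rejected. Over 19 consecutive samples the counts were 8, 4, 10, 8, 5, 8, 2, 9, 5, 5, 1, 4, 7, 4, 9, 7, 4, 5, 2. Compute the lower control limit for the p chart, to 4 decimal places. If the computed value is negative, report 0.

p̄ = Σdᵢ / (k·n) = 107 / (19 × 100) = 0.05632
LCL = p̄ − 3·√(p̄(1−p̄)/n) = 0.05632 − 3 × 0.02305 = -0.01284 → 0 (negative, so LCL = 0)

0.0000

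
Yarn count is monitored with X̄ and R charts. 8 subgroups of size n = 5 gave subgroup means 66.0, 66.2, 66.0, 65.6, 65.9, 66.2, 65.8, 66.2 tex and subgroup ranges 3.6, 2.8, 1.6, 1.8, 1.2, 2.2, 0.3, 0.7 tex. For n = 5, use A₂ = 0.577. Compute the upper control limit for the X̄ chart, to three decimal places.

67.012

X̄̄ = (66.0 + 66.2 + 66.0 + 65.6 + 65.9 + 66.2 + 65.8 + 66.2) / 8 = 527.9000 / 8 = 65.9875
R̄ = (3.6 + 2.8 + 1.6 + 1.8 + 1.2 + 2.2 + 0.3 + 0.7) / 8 = 14.2000 / 8 = 1.7750
UCL = X̄̄ + A₂·R̄ = 65.9875 + 0.577 × 1.7750 = 67.0117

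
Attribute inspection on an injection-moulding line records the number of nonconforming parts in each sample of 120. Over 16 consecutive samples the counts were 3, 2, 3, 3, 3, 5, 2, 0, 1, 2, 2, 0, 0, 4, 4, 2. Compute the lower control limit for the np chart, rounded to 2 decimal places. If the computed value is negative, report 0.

p̄ = Σdᵢ / (k·n) = 36 / (16 × 120) = 0.01875
LCL = np̄ − 3·√(np̄(1−p̄)) = 2.2500 − 3 × 1.4859 = -2.2076 → 0 (negative, so LCL = 0)

0.00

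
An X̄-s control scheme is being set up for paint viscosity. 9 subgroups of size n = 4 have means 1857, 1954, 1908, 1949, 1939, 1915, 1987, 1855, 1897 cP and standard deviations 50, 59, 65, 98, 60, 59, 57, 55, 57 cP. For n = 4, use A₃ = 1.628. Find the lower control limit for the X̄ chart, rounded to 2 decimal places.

1816.59

X̄̄ = (1857 + 1954 + 1908 + 1949 + 1939 + 1915 + 1987 + 1855 + 1897) / 9 = 1917.8889
s̄ = (50 + 59 + 65 + 98 + 60 + 59 + 57 + 55 + 57) / 9 = 62.2222
LCL = X̄̄ − A₃·s̄ = 1917.8889 − 1.628 × 62.2222 = 1816.5911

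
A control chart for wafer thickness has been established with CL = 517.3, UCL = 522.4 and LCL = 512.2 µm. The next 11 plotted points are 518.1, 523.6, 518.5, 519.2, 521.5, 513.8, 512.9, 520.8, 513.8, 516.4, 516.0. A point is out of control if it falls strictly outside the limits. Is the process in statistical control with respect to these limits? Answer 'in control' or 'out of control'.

out of control

Compare each point to [512.2, 522.4]: sample 2 = 523.6 > UCL.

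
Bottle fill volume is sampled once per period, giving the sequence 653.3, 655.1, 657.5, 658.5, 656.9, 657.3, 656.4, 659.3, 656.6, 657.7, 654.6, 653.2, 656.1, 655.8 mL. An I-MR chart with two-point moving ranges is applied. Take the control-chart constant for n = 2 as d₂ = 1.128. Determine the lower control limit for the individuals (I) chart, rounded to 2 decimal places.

X̄ = (653.3 + 655.1 + 657.5 + 658.5 + 656.9 + 657.3 + 656.4 + 659.3 + 656.6 + 657.7 + 654.6 + 653.2 + 656.1 + 655.8) / 14 = 656.3071
Moving ranges: 1.8, 2.4, 1.0, 1.6, 0.4, 0.9, 2.9, 2.7, 1.1, 3.1, 1.4, 2.9, 0.3; M̄R̄ = 22.5000 / 13 = 1.7308
LCL = X̄ − 3·M̄R̄/d₂ = 656.3071 − 3 × 1.7308 / 1.128 = 651.7040

651.70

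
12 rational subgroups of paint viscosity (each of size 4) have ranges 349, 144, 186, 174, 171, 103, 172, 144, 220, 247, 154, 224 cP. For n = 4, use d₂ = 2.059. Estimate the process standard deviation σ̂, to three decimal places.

R̄ = (349 + 144 + 186 + 174 + 171 + 103 + 172 + 144 + 220 + 247 + 154 + 224) / 12 = 190.6667
σ̂ = R̄ / d₂ = 190.6667 / 2.059 = 92.6016

92.602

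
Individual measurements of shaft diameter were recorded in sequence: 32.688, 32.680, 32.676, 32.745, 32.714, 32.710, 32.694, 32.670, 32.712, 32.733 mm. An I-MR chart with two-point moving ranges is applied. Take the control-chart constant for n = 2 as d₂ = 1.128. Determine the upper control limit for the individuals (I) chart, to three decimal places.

32.767

X̄ = (32.688 + 32.680 + 32.676 + 32.745 + 32.714 + 32.710 + 32.694 + 32.670 + 32.712 + 32.733) / 10 = 32.7022
Moving ranges: 0.008, 0.004, 0.069, 0.031, 0.004, 0.016, 0.024, 0.042, 0.021; M̄R̄ = 0.2190 / 9 = 0.0243
UCL = X̄ + 3·M̄R̄/d₂ = 32.7022 + 3 × 0.0243 / 1.128 = 32.7669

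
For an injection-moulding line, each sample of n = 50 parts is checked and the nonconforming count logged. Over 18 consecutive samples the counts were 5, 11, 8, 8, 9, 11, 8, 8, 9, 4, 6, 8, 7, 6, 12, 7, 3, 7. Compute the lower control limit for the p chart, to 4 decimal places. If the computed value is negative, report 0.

0.0000

p̄ = Σdᵢ / (k·n) = 137 / (18 × 50) = 0.15222
LCL = p̄ − 3·√(p̄(1−p̄)/n) = 0.15222 − 3 × 0.05080 = -0.00019 → 0 (negative, so LCL = 0)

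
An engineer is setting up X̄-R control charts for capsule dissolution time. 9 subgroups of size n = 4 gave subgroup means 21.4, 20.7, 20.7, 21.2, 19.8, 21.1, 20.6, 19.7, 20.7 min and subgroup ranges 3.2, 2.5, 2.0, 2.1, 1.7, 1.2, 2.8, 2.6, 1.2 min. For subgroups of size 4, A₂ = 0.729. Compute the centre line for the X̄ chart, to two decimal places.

20.66

X̄̄ = (21.4 + 20.7 + 20.7 + 21.2 + 19.8 + 21.1 + 20.6 + 19.7 + 20.7) / 9 = 185.9000 / 9 = 20.6556
CL = X̄̄ = 20.6556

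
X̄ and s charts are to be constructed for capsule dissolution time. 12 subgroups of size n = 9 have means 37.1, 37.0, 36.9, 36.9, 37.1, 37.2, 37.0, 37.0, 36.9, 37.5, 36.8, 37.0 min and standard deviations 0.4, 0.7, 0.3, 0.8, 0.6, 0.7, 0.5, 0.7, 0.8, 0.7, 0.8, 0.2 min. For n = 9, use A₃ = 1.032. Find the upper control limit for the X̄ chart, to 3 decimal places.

X̄̄ = (37.1 + 37.0 + 36.9 + 36.9 + 37.1 + 37.2 + 37.0 + 37.0 + 36.9 + 37.5 + 36.8 + 37.0) / 12 = 37.0333
s̄ = (0.4 + 0.7 + 0.3 + 0.8 + 0.6 + 0.7 + 0.5 + 0.7 + 0.8 + 0.7 + 0.8 + 0.2) / 12 = 0.6000
UCL = X̄̄ + A₃·s̄ = 37.0333 + 1.032 × 0.6000 = 37.6525

37.653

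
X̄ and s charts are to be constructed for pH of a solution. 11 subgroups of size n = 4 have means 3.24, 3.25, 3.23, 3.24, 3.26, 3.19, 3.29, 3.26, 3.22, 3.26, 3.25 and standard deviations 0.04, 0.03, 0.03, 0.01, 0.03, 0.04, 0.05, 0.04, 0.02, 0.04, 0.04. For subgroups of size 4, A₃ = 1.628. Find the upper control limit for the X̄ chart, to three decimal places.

3.299

X̄̄ = (3.24 + 3.25 + 3.23 + 3.24 + 3.26 + 3.19 + 3.29 + 3.26 + 3.22 + 3.26 + 3.25) / 11 = 3.2445
s̄ = (0.04 + 0.03 + 0.03 + 0.01 + 0.03 + 0.04 + 0.05 + 0.04 + 0.02 + 0.04 + 0.04) / 11 = 0.0336
UCL = X̄̄ + A₃·s̄ = 3.2445 + 1.628 × 0.0336 = 3.2993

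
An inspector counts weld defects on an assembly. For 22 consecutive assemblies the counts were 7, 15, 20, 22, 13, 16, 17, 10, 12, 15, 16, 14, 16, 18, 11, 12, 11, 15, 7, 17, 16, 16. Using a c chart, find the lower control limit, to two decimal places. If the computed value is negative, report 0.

c̄ = (7 + 15 + 20 + 22 + 13 + 16 + 17 + 10 + 12 + 15 + 16 + 14 + 16 + 18 + 11 + 12 + 11 + 15 + 7 + 17 + 16 + 16) / 22 = 316 / 22 = 14.3636
LCL = c̄ − 3√c̄ = 14.3636 − 3 × 3.7899 = 2.9938

2.99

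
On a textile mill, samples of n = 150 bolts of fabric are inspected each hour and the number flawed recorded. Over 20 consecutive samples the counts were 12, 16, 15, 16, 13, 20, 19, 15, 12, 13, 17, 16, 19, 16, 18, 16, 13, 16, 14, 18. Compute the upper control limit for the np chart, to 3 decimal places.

26.948

p̄ = Σdᵢ / (k·n) = 314 / (20 × 150) = 0.10467
UCL = np̄ + 3·√(np̄(1−p̄)) = 15.7000 + 3 × √(15.7000×0.89533) = 15.7000 + 3 × 3.7492 = 26.9477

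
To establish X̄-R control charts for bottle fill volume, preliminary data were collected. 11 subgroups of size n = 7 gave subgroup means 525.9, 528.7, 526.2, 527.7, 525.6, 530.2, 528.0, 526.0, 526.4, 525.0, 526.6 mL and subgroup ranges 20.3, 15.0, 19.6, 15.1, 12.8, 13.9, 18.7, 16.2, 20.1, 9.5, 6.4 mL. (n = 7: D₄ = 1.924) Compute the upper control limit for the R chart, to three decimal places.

29.315

R̄ = (20.3 + 15.0 + 19.6 + 15.1 + 12.8 + 13.9 + 18.7 + 16.2 + 20.1 + 9.5 + 6.4) / 11 = 167.6000 / 11 = 15.2364
UCL_R = D₄·R̄ = 1.924 × 15.2364 = 29.3148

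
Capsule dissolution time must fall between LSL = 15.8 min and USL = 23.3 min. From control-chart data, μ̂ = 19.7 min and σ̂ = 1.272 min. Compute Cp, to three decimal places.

Cp = (USL − LSL) / (6σ̂) = (23.3 − 15.8) / (6 × 1.272) = 7.5000 / 7.6320 = 0.9827

0.983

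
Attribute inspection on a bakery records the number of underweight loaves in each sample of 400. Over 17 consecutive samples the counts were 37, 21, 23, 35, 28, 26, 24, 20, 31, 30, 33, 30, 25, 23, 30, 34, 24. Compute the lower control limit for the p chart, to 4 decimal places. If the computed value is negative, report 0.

p̄ = Σdᵢ / (k·n) = 474 / (17 × 400) = 0.06971
LCL = p̄ − 3·√(p̄(1−p̄)/n) = 0.06971 − 3 × 0.01273 = 0.03151

0.0315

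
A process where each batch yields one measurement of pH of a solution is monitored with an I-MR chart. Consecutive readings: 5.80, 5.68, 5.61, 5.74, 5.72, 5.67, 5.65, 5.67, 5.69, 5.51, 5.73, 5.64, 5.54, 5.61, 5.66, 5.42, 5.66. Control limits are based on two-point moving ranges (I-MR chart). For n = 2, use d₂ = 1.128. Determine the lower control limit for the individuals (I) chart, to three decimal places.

X̄ = (5.80 + 5.68 + 5.61 + 5.74 + 5.72 + 5.67 + 5.65 + 5.67 + 5.69 + 5.51 + 5.73 + 5.64 + 5.54 + 5.61 + 5.66 + 5.42 + 5.66) / 17 = 5.6471
Moving ranges: 0.12, 0.07, 0.13, 0.02, 0.05, 0.02, 0.02, 0.02, 0.18, 0.22, 0.09, 0.10, 0.07, 0.05, 0.24, 0.24; M̄R̄ = 1.6400 / 16 = 0.1025
LCL = X̄ − 3·M̄R̄/d₂ = 5.6471 − 3 × 0.1025 / 1.128 = 5.3745

5.374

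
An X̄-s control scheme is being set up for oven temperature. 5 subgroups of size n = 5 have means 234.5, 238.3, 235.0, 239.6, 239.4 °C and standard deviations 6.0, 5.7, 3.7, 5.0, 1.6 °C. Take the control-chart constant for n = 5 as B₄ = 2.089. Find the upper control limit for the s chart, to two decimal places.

s̄ = (6.0 + 5.7 + 3.7 + 5.0 + 1.6) / 5 = 4.4000
UCL_s = B₄·s̄ = 2.089 × 4.4000 = 9.1916

9.19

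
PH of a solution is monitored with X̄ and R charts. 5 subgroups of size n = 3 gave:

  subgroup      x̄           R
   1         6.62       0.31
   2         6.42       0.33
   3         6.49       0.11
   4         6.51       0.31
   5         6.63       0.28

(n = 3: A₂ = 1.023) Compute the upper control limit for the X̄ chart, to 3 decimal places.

X̄̄ = (6.62 + 6.42 + 6.49 + 6.51 + 6.63) / 5 = 32.6700 / 5 = 6.5340
R̄ = (0.31 + 0.33 + 0.11 + 0.31 + 0.28) / 5 = 1.3400 / 5 = 0.2680
UCL = X̄̄ + A₂·R̄ = 6.5340 + 1.023 × 0.2680 = 6.8082

6.808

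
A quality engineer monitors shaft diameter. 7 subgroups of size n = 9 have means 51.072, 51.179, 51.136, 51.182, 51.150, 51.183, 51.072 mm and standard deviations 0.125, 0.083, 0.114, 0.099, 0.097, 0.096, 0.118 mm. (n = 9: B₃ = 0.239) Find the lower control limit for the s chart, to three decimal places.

0.025

s̄ = (0.125 + 0.083 + 0.114 + 0.099 + 0.097 + 0.096 + 0.118) / 7 = 0.1046
LCL_s = B₃·s̄ = 0.239 × 0.1046 = 0.0250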